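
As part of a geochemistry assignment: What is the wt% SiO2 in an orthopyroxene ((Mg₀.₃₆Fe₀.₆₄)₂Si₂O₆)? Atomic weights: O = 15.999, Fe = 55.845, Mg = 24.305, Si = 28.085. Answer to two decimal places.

49.83 wt%

Formula mass = 241.145 g/mol.
2 Si → 2.0000 mol SiO2 per formula unit; M(SiO2) = 60.083, so SiO2 mass = 120.166 g.
120.166/241.145 × 100 = 49.83 wt%.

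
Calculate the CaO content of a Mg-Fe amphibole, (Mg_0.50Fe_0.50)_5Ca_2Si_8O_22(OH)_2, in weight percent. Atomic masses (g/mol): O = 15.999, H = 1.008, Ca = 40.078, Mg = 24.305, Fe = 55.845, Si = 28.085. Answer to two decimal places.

Molar mass of (Mg_0.50Fe_0.50)_5Ca_2Si_8O_22(OH)_2 = 2.50*24.305 + 2.50*55.845 + 2*40.078 + 8*28.085 + 24*15.999 + 2*1.008 = 891.203 g/mol.
Each formula unit contains 2 Ca, equivalent to 2/1 = 2.0000 mol CaO.
M(CaO) = 1×40.078 + 1×15.999 = 56.077 g/mol.
Mass of CaO per formula unit = 2.0000 × 56.077 = 112.154 g.
CaO wt% = 112.154 / 891.203 × 100 = 12.58%.

12.58 wt%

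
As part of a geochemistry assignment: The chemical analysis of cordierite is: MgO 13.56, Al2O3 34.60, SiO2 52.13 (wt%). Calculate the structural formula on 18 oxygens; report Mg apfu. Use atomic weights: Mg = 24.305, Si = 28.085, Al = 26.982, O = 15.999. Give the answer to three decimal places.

1.960 Mg apfu

MgO: 13.56/40.304 = 0.33644 mol → 0.33644 mol Mg, 0.33644 mol O.
Al2O3: 34.60/101.961 = 0.33935 mol → 0.67870 mol Al, 1.01805 mol O.
SiO2: 52.13/60.083 = 0.86763 mol → 0.86763 mol Si, 1.73526 mol O.
Total oxygen = 3.08975 mol. Normalization factor = 18/3.08975 = 5.82571.
Mg per 18 O = 0.33644 × 5.82571 = 1.960.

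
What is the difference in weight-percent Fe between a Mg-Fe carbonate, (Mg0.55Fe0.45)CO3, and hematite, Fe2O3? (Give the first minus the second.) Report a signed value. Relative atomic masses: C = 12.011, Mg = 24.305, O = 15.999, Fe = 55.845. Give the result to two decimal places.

Fe in (Mg0.55Fe0.45)CO3: molar mass 98.506 g/mol; 0.45×55.845 = 25.130 g → 25.51 wt%.
Fe in Fe2O3: molar mass 159.687 g/mol; 2×55.845 = 111.690 g → 69.94 wt%.
Difference = 25.51 − 69.94 = -44.43 percentage points.

-44.43 percentage points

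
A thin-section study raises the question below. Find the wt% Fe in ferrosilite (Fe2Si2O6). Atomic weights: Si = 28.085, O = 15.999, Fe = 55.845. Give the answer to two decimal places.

42.33 mass %

Formula mass = 2*55.845 + 2*28.085 + 6*15.999 = 263.854 g/mol, of which 111.690 g is Fe.
So Fe makes up 111.690/263.854 = 0.4233 of the mass, i.e. 42.33%.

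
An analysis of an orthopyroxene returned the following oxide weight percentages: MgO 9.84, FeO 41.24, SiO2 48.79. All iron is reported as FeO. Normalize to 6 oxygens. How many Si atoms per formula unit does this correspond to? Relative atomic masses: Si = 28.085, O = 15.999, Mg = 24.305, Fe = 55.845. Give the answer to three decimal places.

1.995 Si apfu

9.84 wt% MgO ÷ 40.304 g/mol = 0.24414 mol, giving 0.24414 Mg and 0.24414 O.
41.24 wt% FeO ÷ 71.844 g/mol = 0.57402 mol, giving 0.57402 Fe and 0.57402 O.
48.79 wt% SiO2 ÷ 60.083 g/mol = 0.81204 mol, giving 0.81204 Si and 1.62408 O.
Oxygen sums to 2.44224; scaling by 6/2.44224 = 2.45676 puts the formula on 6 O.
Si: 0.81204 × 2.45676 = 1.995 atoms per formula unit.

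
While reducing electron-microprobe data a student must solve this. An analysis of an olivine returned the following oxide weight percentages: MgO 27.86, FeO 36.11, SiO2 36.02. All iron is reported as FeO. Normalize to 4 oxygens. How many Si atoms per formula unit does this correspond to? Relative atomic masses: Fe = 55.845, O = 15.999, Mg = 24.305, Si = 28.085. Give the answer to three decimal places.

1.002 Si apfu

27.86 wt% MgO ÷ 40.304 g/mol = 0.69125 mol, giving 0.69125 Mg and 0.69125 O.
36.11 wt% FeO ÷ 71.844 g/mol = 0.50262 mol, giving 0.50262 Fe and 0.50262 O.
36.02 wt% SiO2 ÷ 60.083 g/mol = 0.59950 mol, giving 0.59950 Si and 1.19900 O.
Oxygen sums to 2.39287; scaling by 4/2.39287 = 1.67163 puts the formula on 4 O.
Si: 0.59950 × 1.67163 = 1.002 atoms per formula unit.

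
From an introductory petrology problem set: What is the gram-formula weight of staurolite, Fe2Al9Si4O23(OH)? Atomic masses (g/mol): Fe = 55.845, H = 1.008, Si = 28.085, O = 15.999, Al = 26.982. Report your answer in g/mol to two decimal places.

The formula mass is the sum 2(55.845) + 9(26.982) + 4(28.085) + 24(15.999) + 1(1.008).

851.85 g/mol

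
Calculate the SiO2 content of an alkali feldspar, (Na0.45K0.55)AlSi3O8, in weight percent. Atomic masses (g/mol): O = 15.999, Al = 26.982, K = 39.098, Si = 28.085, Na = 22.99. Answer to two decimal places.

66.49 wt%

Formula mass = 271.078 g/mol.
3 Si → 3.0000 mol SiO2 per formula unit; M(SiO2) = 60.083, so SiO2 mass = 180.249 g.
180.249/271.078 × 100 = 66.49 wt%.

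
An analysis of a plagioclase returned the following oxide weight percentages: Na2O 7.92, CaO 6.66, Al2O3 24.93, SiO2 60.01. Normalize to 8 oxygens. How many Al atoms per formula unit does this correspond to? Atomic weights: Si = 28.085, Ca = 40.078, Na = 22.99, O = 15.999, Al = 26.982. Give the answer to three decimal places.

1.314 Al apfu

7.92 wt% Na2O ÷ 61.979 g/mol = 0.12779 mol, giving 0.25558 Na and 0.12779 O.
6.66 wt% CaO ÷ 56.077 g/mol = 0.11877 mol, giving 0.11877 Ca and 0.11877 O.
24.93 wt% Al2O3 ÷ 101.961 g/mol = 0.24451 mol, giving 0.48902 Al and 0.73353 O.
60.01 wt% SiO2 ÷ 60.083 g/mol = 0.99879 mol, giving 0.99879 Si and 1.99758 O.
Oxygen sums to 2.97767; scaling by 8/2.97767 = 2.68666 puts the formula on 8 O.
Al: 0.48902 × 2.68666 = 1.314 atoms per formula unit.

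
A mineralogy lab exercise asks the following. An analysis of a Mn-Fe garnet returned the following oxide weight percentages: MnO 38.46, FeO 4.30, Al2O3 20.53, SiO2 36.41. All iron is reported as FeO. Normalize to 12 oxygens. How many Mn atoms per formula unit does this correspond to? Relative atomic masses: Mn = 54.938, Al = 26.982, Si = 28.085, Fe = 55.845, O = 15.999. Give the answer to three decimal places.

MnO (M=70.937): mol = 0.54217; Mn = 0.54217, O = 0.54217.
FeO (M=71.844): mol = 0.05985; Fe = 0.05985, O = 0.05985.
Al2O3 (M=101.961): mol = 0.20135; Al = 0.40270, O = 0.60405.
SiO2 (M=60.083): mol = 0.60600; Si = 0.60600, O = 1.21200.
ΣO = 2.41807; factor = 12/ΣO = 4.96264.
Mn apfu = 0.54217 × 4.96264 = 2.691.

2.691 Mn apfu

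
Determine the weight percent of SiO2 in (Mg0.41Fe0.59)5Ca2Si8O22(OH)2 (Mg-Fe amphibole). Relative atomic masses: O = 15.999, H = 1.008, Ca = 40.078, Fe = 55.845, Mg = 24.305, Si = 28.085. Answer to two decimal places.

53.09 wt%

Formula mass = 905.396 g/mol.
8 Si → 8.0000 mol SiO2 per formula unit; M(SiO2) = 60.083, so SiO2 mass = 480.664 g.
480.664/905.396 × 100 = 53.09 wt%.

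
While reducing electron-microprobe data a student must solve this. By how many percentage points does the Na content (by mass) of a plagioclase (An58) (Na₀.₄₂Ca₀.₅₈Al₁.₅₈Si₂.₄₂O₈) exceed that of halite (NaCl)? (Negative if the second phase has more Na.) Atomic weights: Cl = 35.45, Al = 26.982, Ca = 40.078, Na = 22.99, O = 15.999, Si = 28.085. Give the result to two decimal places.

Na in Na₀.₄₂Ca₀.₅₈Al₁.₅₈Si₂.₄₂O₈: molar mass 271.490 g/mol; 0.42×22.99 = 9.656 g → 3.56 wt%.
Na in NaCl: molar mass 58.440 g/mol; 1×22.99 = 22.990 g → 39.34 wt%.
Difference = 3.56 − 39.34 = -35.78 percentage points.

-35.78 percentage points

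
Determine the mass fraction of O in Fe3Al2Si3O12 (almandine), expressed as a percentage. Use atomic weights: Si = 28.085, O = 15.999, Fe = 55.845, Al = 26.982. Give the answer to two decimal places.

38.57 wt%

Molar mass of Fe3Al2Si3O12: 3×55.845 + 2×26.982 + 3×28.085 + 12×15.999 = 497.742 g/mol.
Mass of O per formula unit: 12 × 15.999 = 191.988 g.
Weight fraction O = 191.988 / 497.742 = 0.3857.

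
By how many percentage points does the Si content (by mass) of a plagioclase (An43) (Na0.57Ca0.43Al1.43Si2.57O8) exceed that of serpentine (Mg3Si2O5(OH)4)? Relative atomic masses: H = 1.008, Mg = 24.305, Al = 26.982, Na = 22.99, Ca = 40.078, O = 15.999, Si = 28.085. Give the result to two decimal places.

M(Na0.57Ca0.43Al1.43Si2.57O8) = 269.093 g/mol, so wt% Si = 72.178/269.093 × 100 = 26.82%.
M(Mg3Si2O5(OH)4) = 277.108 g/mol, so wt% Si = 56.170/277.108 × 100 = 20.27%.
26.82 − 20.27 = 6.55 pp.

6.55 percentage points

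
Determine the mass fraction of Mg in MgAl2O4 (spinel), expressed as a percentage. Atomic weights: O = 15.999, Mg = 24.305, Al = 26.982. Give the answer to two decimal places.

M(MgAl2O4) = 142.265 g/mol.
Mg contributes 1 × 24.305 = 24.305 g per mole.
24.305/142.265 = 0.1708 → 17.08%.

17.08 wt%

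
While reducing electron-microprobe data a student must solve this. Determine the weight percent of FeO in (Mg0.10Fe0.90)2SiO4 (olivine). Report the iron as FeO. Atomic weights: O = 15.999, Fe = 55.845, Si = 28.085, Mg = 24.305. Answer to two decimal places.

65.49 wt%

Formula mass = 197.463 g/mol.
1.80 Fe → 1.8000 mol FeO per formula unit; M(FeO) = 71.844, so FeO mass = 129.319 g.
129.319/197.463 × 100 = 65.49 wt%.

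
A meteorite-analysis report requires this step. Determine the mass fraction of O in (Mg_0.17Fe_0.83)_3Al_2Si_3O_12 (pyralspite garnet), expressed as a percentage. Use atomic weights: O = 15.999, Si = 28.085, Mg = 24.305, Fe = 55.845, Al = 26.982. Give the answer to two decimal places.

39.86 weight percent

Formula mass = 0.51*24.305 + 2.49*55.845 + 2*26.982 + 3*28.085 + 12*15.999 = 481.657 g/mol, of which 191.988 g is O.
So O makes up 191.988/481.657 = 0.3986 of the mass, i.e. 39.86%.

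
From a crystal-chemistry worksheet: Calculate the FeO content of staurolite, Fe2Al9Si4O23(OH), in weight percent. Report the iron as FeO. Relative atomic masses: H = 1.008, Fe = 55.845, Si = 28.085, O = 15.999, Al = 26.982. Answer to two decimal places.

Formula mass = 851.852 g/mol.
2 Fe → 2.0000 mol FeO per formula unit; M(FeO) = 71.844, so FeO mass = 143.688 g.
143.688/851.852 × 100 = 16.87 wt%.

16.87 wt%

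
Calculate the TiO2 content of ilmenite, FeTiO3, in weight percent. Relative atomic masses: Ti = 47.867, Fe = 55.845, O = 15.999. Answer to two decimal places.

Molar mass of FeTiO3 = 1×55.845 + 1×47.867 + 3×15.999 = 151.709 g/mol.
Each formula unit contains 1 Ti, equivalent to 1/1 = 1.0000 mol TiO2.
M(TiO2) = 1×47.867 + 2×15.999 = 79.865 g/mol.
Mass of TiO2 per formula unit = 1.0000 × 79.865 = 79.865 g.
TiO2 wt% = 79.865 / 151.709 × 100 = 52.64%.

52.64 wt%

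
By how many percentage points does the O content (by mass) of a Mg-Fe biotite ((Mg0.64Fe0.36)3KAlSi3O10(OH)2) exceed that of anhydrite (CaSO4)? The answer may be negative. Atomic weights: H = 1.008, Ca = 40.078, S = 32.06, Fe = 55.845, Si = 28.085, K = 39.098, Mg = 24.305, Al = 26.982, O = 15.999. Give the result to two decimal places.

-4.47 percentage points

O in (Mg0.64Fe0.36)3KAlSi3O10(OH)2: molar mass 451.317 g/mol; 12×15.999 = 191.988 g → 42.54 wt%.
O in CaSO4: molar mass 136.134 g/mol; 4×15.999 = 63.996 g → 47.01 wt%.
Difference = 42.54 − 47.01 = -4.47 percentage points.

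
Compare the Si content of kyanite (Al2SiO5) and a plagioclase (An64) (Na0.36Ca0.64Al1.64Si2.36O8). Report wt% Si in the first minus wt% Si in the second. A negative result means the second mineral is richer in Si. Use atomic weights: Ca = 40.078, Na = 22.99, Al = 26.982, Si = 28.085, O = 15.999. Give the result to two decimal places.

M(Al2SiO5) = 162.044 g/mol, so wt% Si = 28.085/162.044 × 100 = 17.33%.
M(Na0.36Ca0.64Al1.64Si2.36O8) = 272.449 g/mol, so wt% Si = 66.281/272.449 × 100 = 24.33%.
17.33 − 24.33 = -7.00 pp.

-7.00 percentage points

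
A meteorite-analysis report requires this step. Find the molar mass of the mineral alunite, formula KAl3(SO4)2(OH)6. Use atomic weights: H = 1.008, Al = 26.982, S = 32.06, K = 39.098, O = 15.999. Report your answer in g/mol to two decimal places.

414.20 g/mol

K: 1 × 39.098 = 39.0980
Al: 3 × 26.982 = 80.9460
S: 2 × 32.06 = 64.1200
O: 14 × 15.999 = 223.9860
H: 6 × 1.008 = 6.0480
Summing the contributions gives the formula mass.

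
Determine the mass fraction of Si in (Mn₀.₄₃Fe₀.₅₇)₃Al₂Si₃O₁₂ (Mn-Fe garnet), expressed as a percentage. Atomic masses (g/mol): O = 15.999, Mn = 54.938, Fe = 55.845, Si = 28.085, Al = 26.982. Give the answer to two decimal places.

Formula mass = 1.29·54.938 + 1.71·55.845 + 2·26.982 + 3·28.085 + 12·15.999 = 496.572 g/mol, of which 84.255 g is Si.
So Si makes up 84.255/496.572 = 0.1697 of the mass, i.e. 16.97%.

16.97 mass %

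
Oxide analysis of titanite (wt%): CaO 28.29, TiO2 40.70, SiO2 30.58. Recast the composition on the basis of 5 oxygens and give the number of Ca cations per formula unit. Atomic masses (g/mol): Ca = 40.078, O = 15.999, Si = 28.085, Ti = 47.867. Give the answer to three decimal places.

0.992 Ca apfu

CaO: 28.29/56.077 = 0.50448 mol → 0.50448 mol Ca, 0.50448 mol O.
TiO2: 40.70/79.865 = 0.50961 mol → 0.50961 mol Ti, 1.01922 mol O.
SiO2: 30.58/60.083 = 0.50896 mol → 0.50896 mol Si, 1.01792 mol O.
Total oxygen = 2.54162 mol. Normalization factor = 5/2.54162 = 1.96725.
Ca per 5 O = 0.50448 × 1.96725 = 0.992.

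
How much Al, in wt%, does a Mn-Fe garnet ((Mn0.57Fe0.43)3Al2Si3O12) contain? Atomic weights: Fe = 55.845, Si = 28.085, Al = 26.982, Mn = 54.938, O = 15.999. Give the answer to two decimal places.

Molar mass of (Mn0.57Fe0.43)3Al2Si3O12: 1.71*54.938 + 1.29*55.845 + 2*26.982 + 3*28.085 + 12*15.999 = 496.191 g/mol.
Mass of Al per formula unit: 2 × 26.982 = 53.964 g.
Weight fraction Al = 53.964 / 496.191 = 0.1088.

10.88 wt%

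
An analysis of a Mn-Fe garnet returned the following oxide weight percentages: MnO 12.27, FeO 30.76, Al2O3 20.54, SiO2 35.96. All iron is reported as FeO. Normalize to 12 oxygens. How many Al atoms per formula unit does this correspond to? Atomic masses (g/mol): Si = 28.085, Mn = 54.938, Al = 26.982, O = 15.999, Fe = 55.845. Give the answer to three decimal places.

2.012 Al apfu

MnO: 12.27/70.937 = 0.17297 mol → 0.17297 mol Mn, 0.17297 mol O.
FeO: 30.76/71.844 = 0.42815 mol → 0.42815 mol Fe, 0.42815 mol O.
Al2O3: 20.54/101.961 = 0.20145 mol → 0.40290 mol Al, 0.60435 mol O.
SiO2: 35.96/60.083 = 0.59851 mol → 0.59851 mol Si, 1.19702 mol O.
Total oxygen = 2.40249 mol. Normalization factor = 12/2.40249 = 4.99482.
Al per 12 O = 0.40290 × 4.99482 = 2.012.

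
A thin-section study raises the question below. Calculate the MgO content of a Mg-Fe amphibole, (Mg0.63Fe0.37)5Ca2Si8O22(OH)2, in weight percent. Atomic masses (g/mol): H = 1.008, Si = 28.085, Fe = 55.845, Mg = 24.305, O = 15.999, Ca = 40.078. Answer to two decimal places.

Molar mass of (Mg0.63Fe0.37)5Ca2Si8O22(OH)2 = 3.15·24.305 + 1.85·55.845 + 2·40.078 + 8·28.085 + 24·15.999 + 2·1.008 = 870.702 g/mol.
Each formula unit contains 3.15 Mg, equivalent to 3.15/1 = 3.1500 mol MgO.
M(MgO) = 1×24.305 + 1×15.999 = 40.304 g/mol.
Mass of MgO per formula unit = 3.1500 × 40.304 = 126.958 g.
MgO wt% = 126.958 / 870.702 × 100 = 14.58%.

14.58 wt%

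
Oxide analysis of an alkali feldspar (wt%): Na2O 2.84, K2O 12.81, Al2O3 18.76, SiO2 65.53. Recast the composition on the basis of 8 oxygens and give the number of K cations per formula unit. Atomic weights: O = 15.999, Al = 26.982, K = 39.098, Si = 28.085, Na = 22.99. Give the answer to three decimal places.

0.746 K apfu

2.84 wt% Na2O ÷ 61.979 g/mol = 0.04582 mol, giving 0.09164 Na and 0.04582 O.
12.81 wt% K2O ÷ 94.195 g/mol = 0.13599 mol, giving 0.27198 K and 0.13599 O.
18.76 wt% Al2O3 ÷ 101.961 g/mol = 0.18399 mol, giving 0.36798 Al and 0.55197 O.
65.53 wt% SiO2 ÷ 60.083 g/mol = 1.09066 mol, giving 1.09066 Si and 2.18132 O.
Oxygen sums to 2.91510; scaling by 8/2.91510 = 2.74433 puts the formula on 8 O.
K: 0.27198 × 2.74433 = 0.746 atoms per formula unit.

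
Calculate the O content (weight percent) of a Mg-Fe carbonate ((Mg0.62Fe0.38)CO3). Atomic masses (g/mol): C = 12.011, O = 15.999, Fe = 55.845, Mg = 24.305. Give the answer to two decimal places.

49.84 weight percent

Molar mass of (Mg0.62Fe0.38)CO3: 0.62·24.305 + 0.38·55.845 + 1·12.011 + 3·15.999 = 96.298 g/mol.
Mass of O per formula unit: 3 × 15.999 = 47.997 g.
Weight fraction O = 47.997 / 96.298 = 0.4984.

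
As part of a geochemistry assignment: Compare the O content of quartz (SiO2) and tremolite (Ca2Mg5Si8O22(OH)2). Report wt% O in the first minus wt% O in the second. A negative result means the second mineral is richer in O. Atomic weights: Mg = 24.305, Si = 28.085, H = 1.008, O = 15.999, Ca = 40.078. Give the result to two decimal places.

5.99 percentage points

M(SiO2) = 60.083 g/mol, so wt% O = 31.998/60.083 × 100 = 53.26%.
M(Ca2Mg5Si8O22(OH)2) = 812.353 g/mol, so wt% O = 383.976/812.353 × 100 = 47.27%.
53.26 − 47.27 = 5.99 pp.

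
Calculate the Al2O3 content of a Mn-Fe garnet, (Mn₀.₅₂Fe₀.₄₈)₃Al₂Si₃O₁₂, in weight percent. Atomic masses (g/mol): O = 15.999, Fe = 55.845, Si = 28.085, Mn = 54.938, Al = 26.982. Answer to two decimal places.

20.54 wt%

Formula mass = 496.327 g/mol.
2 Al → 1.0000 mol Al2O3 per formula unit; M(Al2O3) = 101.961, so Al2O3 mass = 101.961 g.
101.961/496.327 × 100 = 20.54 wt%.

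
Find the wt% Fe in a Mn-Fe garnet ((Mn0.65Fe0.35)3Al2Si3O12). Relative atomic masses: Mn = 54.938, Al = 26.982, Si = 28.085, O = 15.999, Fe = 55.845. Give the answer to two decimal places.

Molar mass of (Mn0.65Fe0.35)3Al2Si3O12: 1.95*54.938 + 1.05*55.845 + 2*26.982 + 3*28.085 + 12*15.999 = 495.973 g/mol.
Mass of Fe per formula unit: 1.05 × 55.845 = 58.637 g.
Weight fraction Fe = 58.637 / 495.973 = 0.1182.

11.82 mass %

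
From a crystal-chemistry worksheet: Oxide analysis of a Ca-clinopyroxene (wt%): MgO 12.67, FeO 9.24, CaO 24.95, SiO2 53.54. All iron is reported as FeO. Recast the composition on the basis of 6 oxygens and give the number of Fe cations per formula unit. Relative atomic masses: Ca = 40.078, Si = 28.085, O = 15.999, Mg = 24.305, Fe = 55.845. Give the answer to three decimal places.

0.289 Fe apfu

MgO (M=40.304): mol = 0.31436; Mg = 0.31436, O = 0.31436.
FeO (M=71.844): mol = 0.12861; Fe = 0.12861, O = 0.12861.
CaO (M=56.077): mol = 0.44492; Ca = 0.44492, O = 0.44492.
SiO2 (M=60.083): mol = 0.89110; Si = 0.89110, O = 1.78220.
ΣO = 2.67009; factor = 6/ΣO = 2.24712.
Fe apfu = 0.12861 × 2.24712 = 0.289.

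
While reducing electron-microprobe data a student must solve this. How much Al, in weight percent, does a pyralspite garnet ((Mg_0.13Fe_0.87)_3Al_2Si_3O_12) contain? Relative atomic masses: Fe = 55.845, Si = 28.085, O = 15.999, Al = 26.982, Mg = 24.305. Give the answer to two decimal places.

M((Mg_0.13Fe_0.87)_3Al_2Si_3O_12) = 485.441 g/mol.
Al contributes 2 × 26.982 = 53.964 g per mole.
53.964/485.441 = 0.1112 → 11.12%.

11.12 weight percent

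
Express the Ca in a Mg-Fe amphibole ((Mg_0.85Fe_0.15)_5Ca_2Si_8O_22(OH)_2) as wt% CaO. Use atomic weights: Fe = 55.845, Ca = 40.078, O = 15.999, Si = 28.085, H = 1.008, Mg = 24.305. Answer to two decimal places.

M((Mg_0.85Fe_0.15)_5Ca_2Si_8O_22(OH)_2) = 836.008 g/mol; M(CaO) = 56.077 g/mol.
Moles CaO per formula unit = 2 Ca ÷ 1 = 2.0000.
CaO fraction = (2.0000 × 56.077) / 836.008 = 112.154/836.008 = 0.1342.

13.42 wt%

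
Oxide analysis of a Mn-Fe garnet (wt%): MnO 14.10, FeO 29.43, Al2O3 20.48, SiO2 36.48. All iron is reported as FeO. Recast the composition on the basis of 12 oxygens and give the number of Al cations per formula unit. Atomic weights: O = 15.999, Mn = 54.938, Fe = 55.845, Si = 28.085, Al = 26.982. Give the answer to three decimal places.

1.988 Al apfu

MnO: 14.10/70.937 = 0.19877 mol → 0.19877 mol Mn, 0.19877 mol O.
FeO: 29.43/71.844 = 0.40964 mol → 0.40964 mol Fe, 0.40964 mol O.
Al2O3: 20.48/101.961 = 0.20086 mol → 0.40172 mol Al, 0.60258 mol O.
SiO2: 36.48/60.083 = 0.60716 mol → 0.60716 mol Si, 1.21432 mol O.
Total oxygen = 2.42531 mol. Normalization factor = 12/2.42531 = 4.94782.
Al per 12 O = 0.40172 × 4.94782 = 1.988.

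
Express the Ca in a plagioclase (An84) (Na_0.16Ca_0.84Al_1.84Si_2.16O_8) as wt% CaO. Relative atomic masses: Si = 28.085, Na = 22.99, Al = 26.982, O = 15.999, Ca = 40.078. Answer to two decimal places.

M(Na_0.16Ca_0.84Al_1.84Si_2.16O_8) = 275.646 g/mol; M(CaO) = 56.077 g/mol.
Moles CaO per formula unit = 0.84 Ca ÷ 1 = 0.8400.
CaO fraction = (0.8400 × 56.077) / 275.646 = 47.105/275.646 = 0.1709.

17.09 wt%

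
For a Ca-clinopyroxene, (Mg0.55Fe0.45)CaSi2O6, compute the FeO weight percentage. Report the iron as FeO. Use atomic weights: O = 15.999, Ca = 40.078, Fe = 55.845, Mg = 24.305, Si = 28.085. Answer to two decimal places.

M((Mg0.55Fe0.45)CaSi2O6) = 230.740 g/mol; M(FeO) = 71.844 g/mol.
Moles FeO per formula unit = 0.45 Fe ÷ 1 = 0.4500.
FeO fraction = (0.4500 × 71.844) / 230.740 = 32.330/230.740 = 0.1401.

14.01 wt%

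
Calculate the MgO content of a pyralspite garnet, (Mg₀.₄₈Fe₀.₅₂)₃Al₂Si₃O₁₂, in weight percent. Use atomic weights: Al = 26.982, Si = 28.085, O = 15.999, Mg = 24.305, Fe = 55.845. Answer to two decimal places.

Molar mass of (Mg₀.₄₈Fe₀.₅₂)₃Al₂Si₃O₁₂ = 1.44×24.305 + 1.56×55.845 + 2×26.982 + 3×28.085 + 12×15.999 = 452.324 g/mol.
Each formula unit contains 1.44 Mg, equivalent to 1.44/1 = 1.4400 mol MgO.
M(MgO) = 1×24.305 + 1×15.999 = 40.304 g/mol.
Mass of MgO per formula unit = 1.4400 × 40.304 = 58.038 g.
MgO wt% = 58.038 / 452.324 × 100 = 12.83%.

12.83 wt%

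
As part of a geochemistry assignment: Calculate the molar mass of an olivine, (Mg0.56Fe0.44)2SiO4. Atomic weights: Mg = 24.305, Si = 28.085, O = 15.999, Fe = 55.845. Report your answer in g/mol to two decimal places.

168.45 g/mol

M = 1.12*24.305 + 0.88*55.845 + 1*28.085 + 4*15.999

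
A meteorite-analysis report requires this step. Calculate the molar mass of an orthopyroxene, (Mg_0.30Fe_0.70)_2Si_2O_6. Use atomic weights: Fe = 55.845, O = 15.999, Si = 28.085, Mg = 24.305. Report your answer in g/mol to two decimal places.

The formula mass is the sum 0.60×24.305 + 1.40×55.845 + 2×28.085 + 6×15.999.

244.93 g/mol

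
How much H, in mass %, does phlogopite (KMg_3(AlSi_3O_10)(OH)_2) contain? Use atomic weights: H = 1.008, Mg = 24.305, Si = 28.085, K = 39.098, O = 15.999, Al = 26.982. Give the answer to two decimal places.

Formula mass = 1·39.098 + 3·24.305 + 1·26.982 + 3·28.085 + 12·15.999 + 2·1.008 = 417.254 g/mol, of which 2.016 g is H.
So H makes up 2.016/417.254 = 0.0048 of the mass, i.e. 0.48%.

0.48 mass %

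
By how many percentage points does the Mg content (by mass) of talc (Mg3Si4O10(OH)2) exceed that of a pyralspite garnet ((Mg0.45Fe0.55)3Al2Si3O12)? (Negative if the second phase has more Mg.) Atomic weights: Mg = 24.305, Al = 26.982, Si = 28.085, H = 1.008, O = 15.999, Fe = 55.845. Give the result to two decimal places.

M(Mg3Si4O10(OH)2) = 379.259 g/mol, so wt% Mg = 72.915/379.259 × 100 = 19.23%.
M((Mg0.45Fe0.55)3Al2Si3O12) = 455.163 g/mol, so wt% Mg = 32.812/455.163 × 100 = 7.21%.
19.23 − 7.21 = 12.02 pp.

12.02 percentage points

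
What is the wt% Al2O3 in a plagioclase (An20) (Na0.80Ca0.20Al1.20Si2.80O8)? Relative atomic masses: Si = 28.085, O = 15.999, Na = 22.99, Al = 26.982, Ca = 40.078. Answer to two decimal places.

Formula mass = 265.416 g/mol.
1.20 Al → 0.6000 mol Al2O3 per formula unit; M(Al2O3) = 101.961, so Al2O3 mass = 61.177 g.
61.177/265.416 × 100 = 23.05 wt%.

23.05 wt%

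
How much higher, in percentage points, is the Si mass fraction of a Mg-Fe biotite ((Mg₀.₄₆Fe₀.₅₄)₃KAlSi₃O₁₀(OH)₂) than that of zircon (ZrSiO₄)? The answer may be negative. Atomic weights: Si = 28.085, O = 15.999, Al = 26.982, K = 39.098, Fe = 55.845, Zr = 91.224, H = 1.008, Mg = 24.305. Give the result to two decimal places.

2.67 percentage points

First mineral: 84.255 g Si in 468.349 g formula = 17.99 wt% Si.
Second mineral: 28.085 g Si in 183.305 g formula = 15.32 wt% Si.
17.99% − 15.32% gives a difference of 2.67 percentage points.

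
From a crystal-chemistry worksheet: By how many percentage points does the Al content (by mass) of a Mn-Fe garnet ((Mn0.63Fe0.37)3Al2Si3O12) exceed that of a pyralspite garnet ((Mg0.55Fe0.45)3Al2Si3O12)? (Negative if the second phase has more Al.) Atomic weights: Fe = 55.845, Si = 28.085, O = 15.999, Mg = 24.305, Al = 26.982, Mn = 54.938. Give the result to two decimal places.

-1.23 percentage points

First mineral: 53.964 g Al in 496.028 g formula = 10.88 wt% Al.
Second mineral: 53.964 g Al in 445.701 g formula = 12.11 wt% Al.
10.88% − 12.11% gives a difference of -1.23 percentage points.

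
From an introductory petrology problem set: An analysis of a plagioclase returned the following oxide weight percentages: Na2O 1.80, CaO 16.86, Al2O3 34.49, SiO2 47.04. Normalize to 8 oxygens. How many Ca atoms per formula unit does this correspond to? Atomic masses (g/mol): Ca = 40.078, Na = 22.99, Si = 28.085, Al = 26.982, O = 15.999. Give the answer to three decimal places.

Na2O (M=61.979): mol = 0.02904; Na = 0.05808, O = 0.02904.
CaO (M=56.077): mol = 0.30066; Ca = 0.30066, O = 0.30066.
Al2O3 (M=101.961): mol = 0.33827; Al = 0.67654, O = 1.01481.
SiO2 (M=60.083): mol = 0.78292; Si = 0.78292, O = 1.56584.
ΣO = 2.91035; factor = 8/ΣO = 2.74881.
Ca apfu = 0.30066 × 2.74881 = 0.826.

0.826 Ca apfu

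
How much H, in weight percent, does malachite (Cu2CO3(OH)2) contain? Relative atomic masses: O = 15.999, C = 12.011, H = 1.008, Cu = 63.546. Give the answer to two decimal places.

M(Cu2CO3(OH)2) = 221.114 g/mol.
H contributes 2 × 1.008 = 2.016 g per mole.
2.016/221.114 = 0.0091 → 0.91%.

0.91 weight percent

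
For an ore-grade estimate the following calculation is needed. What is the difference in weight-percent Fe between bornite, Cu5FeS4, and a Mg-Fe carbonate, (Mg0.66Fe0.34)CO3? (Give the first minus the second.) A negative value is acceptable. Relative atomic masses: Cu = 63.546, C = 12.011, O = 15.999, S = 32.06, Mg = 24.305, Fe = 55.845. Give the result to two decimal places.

-8.85 percentage points

First mineral: 55.845 g Fe in 501.815 g formula = 11.13 wt% Fe.
Second mineral: 18.987 g Fe in 95.037 g formula = 19.98 wt% Fe.
11.13% − 19.98% gives a difference of -8.85 percentage points.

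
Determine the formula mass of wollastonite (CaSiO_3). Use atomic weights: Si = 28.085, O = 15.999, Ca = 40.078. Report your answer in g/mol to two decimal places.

116.16 g/mol

M = 1(40.078) + 1(28.085) + 3(15.999)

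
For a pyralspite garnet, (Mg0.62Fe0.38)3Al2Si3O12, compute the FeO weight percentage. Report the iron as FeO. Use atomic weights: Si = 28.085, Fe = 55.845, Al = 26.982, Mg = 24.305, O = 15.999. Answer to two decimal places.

Formula mass = 439.078 g/mol.
1.14 Fe → 1.1400 mol FeO per formula unit; M(FeO) = 71.844, so FeO mass = 81.902 g.
81.902/439.078 × 100 = 18.65 wt%.

18.65 wt%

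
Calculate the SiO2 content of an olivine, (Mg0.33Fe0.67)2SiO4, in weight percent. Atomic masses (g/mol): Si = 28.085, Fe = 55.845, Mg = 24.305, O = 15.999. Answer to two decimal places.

32.84 wt%

M((Mg0.33Fe0.67)2SiO4) = 182.955 g/mol; M(SiO2) = 60.083 g/mol.
Moles SiO2 per formula unit = 1 Si ÷ 1 = 1.0000.
SiO2 fraction = (1.0000 × 60.083) / 182.955 = 60.083/182.955 = 0.3284.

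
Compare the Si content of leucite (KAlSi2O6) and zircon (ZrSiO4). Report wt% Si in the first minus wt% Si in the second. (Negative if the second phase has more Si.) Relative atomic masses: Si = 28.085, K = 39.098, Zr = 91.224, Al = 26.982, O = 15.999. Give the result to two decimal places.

M(KAlSi2O6) = 218.244 g/mol, so wt% Si = 56.170/218.244 × 100 = 25.74%.
M(ZrSiO4) = 183.305 g/mol, so wt% Si = 28.085/183.305 × 100 = 15.32%.
25.74 − 15.32 = 10.42 pp.

10.42 percentage points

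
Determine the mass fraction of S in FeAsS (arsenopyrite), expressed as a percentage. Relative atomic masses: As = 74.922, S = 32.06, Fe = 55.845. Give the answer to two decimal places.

M(FeAsS) = 162.827 g/mol.
S contributes 1 × 32.06 = 32.060 g per mole.
32.060/162.827 = 0.1969 → 19.69%.

19.69 mass %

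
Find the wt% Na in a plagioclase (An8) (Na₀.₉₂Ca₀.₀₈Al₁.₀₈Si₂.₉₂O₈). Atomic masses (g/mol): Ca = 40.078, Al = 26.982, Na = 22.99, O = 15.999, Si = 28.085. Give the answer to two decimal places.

Formula mass = 0.92·22.99 + 0.08·40.078 + 1.08·26.982 + 2.92·28.085 + 8·15.999 = 263.498 g/mol, of which 21.151 g is Na.
So Na makes up 21.151/263.498 = 0.0803 of the mass, i.e. 8.03%.

8.03 wt%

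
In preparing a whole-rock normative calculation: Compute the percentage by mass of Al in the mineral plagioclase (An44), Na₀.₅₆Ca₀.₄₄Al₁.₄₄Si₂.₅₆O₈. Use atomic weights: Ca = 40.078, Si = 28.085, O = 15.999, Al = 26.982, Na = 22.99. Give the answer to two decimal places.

14.43 weight percent

M(Na₀.₅₆Ca₀.₄₄Al₁.₄₄Si₂.₅₆O₈) = 269.252 g/mol.
Al contributes 1.44 × 26.982 = 38.854 g per mole.
38.854/269.252 = 0.1443 → 14.43%.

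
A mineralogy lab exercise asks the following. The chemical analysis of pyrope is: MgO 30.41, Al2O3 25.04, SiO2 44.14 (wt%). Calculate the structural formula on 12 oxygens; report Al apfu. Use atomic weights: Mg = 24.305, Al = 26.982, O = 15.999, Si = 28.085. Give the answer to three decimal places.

MgO (M=40.304): mol = 0.75452; Mg = 0.75452, O = 0.75452.
Al2O3 (M=101.961): mol = 0.24558; Al = 0.49116, O = 0.73674.
SiO2 (M=60.083): mol = 0.73465; Si = 0.73465, O = 1.46930.
ΣO = 2.96056; factor = 12/ΣO = 4.05329.
Al apfu = 0.49116 × 4.05329 = 1.991.

1.991 Al apfu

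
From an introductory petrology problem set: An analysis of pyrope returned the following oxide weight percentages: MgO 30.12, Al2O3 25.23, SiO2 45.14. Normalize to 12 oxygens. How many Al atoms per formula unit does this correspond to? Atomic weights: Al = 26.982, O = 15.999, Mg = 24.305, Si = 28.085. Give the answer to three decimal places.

30.12 wt% MgO ÷ 40.304 g/mol = 0.74732 mol, giving 0.74732 Mg and 0.74732 O.
25.23 wt% Al2O3 ÷ 101.961 g/mol = 0.24745 mol, giving 0.49490 Al and 0.74235 O.
45.14 wt% SiO2 ÷ 60.083 g/mol = 0.75129 mol, giving 0.75129 Si and 1.50258 O.
Oxygen sums to 2.99225; scaling by 12/2.99225 = 4.01036 puts the formula on 12 O.
Al: 0.49490 × 4.01036 = 1.985 atoms per formula unit.

1.985 Al apfu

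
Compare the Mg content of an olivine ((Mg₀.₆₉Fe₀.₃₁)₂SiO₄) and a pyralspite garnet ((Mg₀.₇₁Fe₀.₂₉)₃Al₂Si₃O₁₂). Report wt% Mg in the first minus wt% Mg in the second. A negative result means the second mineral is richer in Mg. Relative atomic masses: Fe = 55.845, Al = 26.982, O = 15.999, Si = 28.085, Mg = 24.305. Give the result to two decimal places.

8.91 percentage points

First mineral: 33.541 g Mg in 160.246 g formula = 20.93 wt% Mg.
Second mineral: 51.770 g Mg in 430.562 g formula = 12.02 wt% Mg.
20.93% − 12.02% gives a difference of 8.91 percentage points.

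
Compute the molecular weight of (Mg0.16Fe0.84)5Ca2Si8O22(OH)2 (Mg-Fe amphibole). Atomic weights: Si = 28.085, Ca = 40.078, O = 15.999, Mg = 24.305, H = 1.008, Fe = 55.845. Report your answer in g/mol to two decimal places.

944.82 g/mol

M = 0.80(24.305) + 4.20(55.845) + 2(40.078) + 8(28.085) + 24(15.999) + 2(1.008)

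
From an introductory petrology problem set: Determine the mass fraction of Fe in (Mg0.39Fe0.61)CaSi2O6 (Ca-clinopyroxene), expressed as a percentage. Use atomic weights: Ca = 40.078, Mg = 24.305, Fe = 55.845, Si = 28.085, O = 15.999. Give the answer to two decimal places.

Molar mass of (Mg0.39Fe0.61)CaSi2O6: 0.39·24.305 + 0.61·55.845 + 1·40.078 + 2·28.085 + 6·15.999 = 235.786 g/mol.
Mass of Fe per formula unit: 0.61 × 55.845 = 34.065 g.
Weight fraction Fe = 34.065 / 235.786 = 0.1445.

14.45 weight percent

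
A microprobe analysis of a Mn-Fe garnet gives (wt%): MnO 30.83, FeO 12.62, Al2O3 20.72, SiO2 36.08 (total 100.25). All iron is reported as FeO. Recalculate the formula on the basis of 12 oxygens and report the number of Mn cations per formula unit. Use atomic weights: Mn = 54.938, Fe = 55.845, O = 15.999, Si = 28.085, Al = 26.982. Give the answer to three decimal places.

2.154 Mn apfu

30.83 wt% MnO ÷ 70.937 g/mol = 0.43461 mol, giving 0.43461 Mn and 0.43461 O.
12.62 wt% FeO ÷ 71.844 g/mol = 0.17566 mol, giving 0.17566 Fe and 0.17566 O.
20.72 wt% Al2O3 ÷ 101.961 g/mol = 0.20321 mol, giving 0.40642 Al and 0.60963 O.
36.08 wt% SiO2 ÷ 60.083 g/mol = 0.60050 mol, giving 0.60050 Si and 1.20100 O.
Oxygen sums to 2.42090; scaling by 12/2.42090 = 4.95683 puts the formula on 12 O.
Mn: 0.43461 × 4.95683 = 2.154 atoms per formula unit.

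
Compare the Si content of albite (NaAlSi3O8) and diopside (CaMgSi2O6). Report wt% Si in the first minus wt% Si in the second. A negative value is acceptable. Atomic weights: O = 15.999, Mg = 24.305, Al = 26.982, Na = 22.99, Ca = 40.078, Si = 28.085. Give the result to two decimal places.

6.19 percentage points

Si in NaAlSi3O8: molar mass 262.219 g/mol; 3×28.085 = 84.255 g → 32.13 wt%.
Si in CaMgSi2O6: molar mass 216.547 g/mol; 2×28.085 = 56.170 g → 25.94 wt%.
Difference = 32.13 − 25.94 = 6.19 percentage points.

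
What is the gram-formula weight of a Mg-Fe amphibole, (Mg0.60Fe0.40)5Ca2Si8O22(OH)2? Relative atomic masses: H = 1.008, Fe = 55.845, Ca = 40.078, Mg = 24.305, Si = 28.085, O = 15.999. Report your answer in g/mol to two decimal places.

875.43 g/mol

The formula mass is the sum 3·24.305 + 2·55.845 + 2·40.078 + 8·28.085 + 24·15.999 + 2·1.008.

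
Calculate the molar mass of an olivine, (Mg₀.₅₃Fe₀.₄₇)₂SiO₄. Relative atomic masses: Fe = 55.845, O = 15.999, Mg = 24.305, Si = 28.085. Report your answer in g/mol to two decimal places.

170.34 g/mol

The formula mass is the sum 1.06*24.305 + 0.94*55.845 + 1*28.085 + 4*15.999.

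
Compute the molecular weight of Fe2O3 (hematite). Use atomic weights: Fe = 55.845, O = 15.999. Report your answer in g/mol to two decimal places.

The formula mass is the sum 2·55.845 + 3·15.999.

159.69 g/mol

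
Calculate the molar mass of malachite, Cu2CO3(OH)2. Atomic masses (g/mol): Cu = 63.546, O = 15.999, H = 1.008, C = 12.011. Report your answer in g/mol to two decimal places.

221.11 g/mol

Cu: 2 × 63.546 = 127.0920
C: 1 × 12.011 = 12.0110
O: 5 × 15.999 = 79.9950
H: 2 × 1.008 = 2.0160
Summing the contributions gives the formula mass.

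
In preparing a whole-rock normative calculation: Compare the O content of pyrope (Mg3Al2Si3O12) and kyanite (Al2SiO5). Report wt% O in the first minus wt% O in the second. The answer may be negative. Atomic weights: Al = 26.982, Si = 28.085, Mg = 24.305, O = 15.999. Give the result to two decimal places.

-1.74 percentage points

M(Mg3Al2Si3O12) = 403.122 g/mol, so wt% O = 191.988/403.122 × 100 = 47.63%.
M(Al2SiO5) = 162.044 g/mol, so wt% O = 79.995/162.044 × 100 = 49.37%.
47.63 − 49.37 = -1.74 pp.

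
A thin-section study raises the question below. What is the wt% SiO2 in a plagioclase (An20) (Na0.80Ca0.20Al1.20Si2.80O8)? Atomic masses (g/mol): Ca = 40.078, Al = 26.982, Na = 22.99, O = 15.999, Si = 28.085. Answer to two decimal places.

Molar mass of Na0.80Ca0.20Al1.20Si2.80O8 = 0.80·22.99 + 0.20·40.078 + 1.20·26.982 + 2.80·28.085 + 8·15.999 = 265.416 g/mol.
Each formula unit contains 2.80 Si, equivalent to 2.80/1 = 2.8000 mol SiO2.
M(SiO2) = 1×28.085 + 2×15.999 = 60.083 g/mol.
Mass of SiO2 per formula unit = 2.8000 × 60.083 = 168.232 g.
SiO2 wt% = 168.232 / 265.416 × 100 = 63.38%.

63.38 wt%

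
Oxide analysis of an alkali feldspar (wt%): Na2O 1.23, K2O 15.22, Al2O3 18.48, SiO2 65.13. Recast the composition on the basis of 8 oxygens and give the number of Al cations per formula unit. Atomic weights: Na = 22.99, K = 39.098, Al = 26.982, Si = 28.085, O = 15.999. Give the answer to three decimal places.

Na2O: 1.23/61.979 = 0.01985 mol → 0.03970 mol Na, 0.01985 mol O.
K2O: 15.22/94.195 = 0.16158 mol → 0.32316 mol K, 0.16158 mol O.
Al2O3: 18.48/101.961 = 0.18125 mol → 0.36250 mol Al, 0.54375 mol O.
SiO2: 65.13/60.083 = 1.08400 mol → 1.08400 mol Si, 2.16800 mol O.
Total oxygen = 2.89318 mol. Normalization factor = 8/2.89318 = 2.76512.
Al per 8 O = 0.36250 × 2.76512 = 1.002.

1.002 Al apfu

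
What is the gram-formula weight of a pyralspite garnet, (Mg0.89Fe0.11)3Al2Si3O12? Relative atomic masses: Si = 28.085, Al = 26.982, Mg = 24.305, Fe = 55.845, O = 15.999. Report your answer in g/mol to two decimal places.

413.53 g/mol

The formula mass is the sum 2.67(24.305) + 0.33(55.845) + 2(26.982) + 3(28.085) + 12(15.999).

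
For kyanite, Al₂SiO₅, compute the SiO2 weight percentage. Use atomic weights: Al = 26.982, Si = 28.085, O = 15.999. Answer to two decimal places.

37.08 wt%

Formula mass = 162.044 g/mol.
1 Si → 1.0000 mol SiO2 per formula unit; M(SiO2) = 60.083, so SiO2 mass = 60.083 g.
60.083/162.044 × 100 = 37.08 wt%.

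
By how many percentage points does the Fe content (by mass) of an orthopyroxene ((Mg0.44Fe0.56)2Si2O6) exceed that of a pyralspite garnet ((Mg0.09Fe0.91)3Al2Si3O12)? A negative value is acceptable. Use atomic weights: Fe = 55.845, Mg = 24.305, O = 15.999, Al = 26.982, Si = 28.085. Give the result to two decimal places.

-4.67 percentage points

M((Mg0.44Fe0.56)2Si2O6) = 236.099 g/mol, so wt% Fe = 62.546/236.099 × 100 = 26.49%.
M((Mg0.09Fe0.91)3Al2Si3O12) = 489.226 g/mol, so wt% Fe = 152.457/489.226 × 100 = 31.16%.
26.49 − 31.16 = -4.67 pp.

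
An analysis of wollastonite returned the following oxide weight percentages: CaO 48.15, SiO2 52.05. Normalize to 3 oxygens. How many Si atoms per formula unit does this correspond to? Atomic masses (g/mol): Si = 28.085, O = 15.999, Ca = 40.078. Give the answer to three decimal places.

48.15 wt% CaO ÷ 56.077 g/mol = 0.85864 mol, giving 0.85864 Ca and 0.85864 O.
52.05 wt% SiO2 ÷ 60.083 g/mol = 0.86630 mol, giving 0.86630 Si and 1.73260 O.
Oxygen sums to 2.59124; scaling by 3/2.59124 = 1.15775 puts the formula on 3 O.
Si: 0.86630 × 1.15775 = 1.003 atoms per formula unit.

1.003 Si apfu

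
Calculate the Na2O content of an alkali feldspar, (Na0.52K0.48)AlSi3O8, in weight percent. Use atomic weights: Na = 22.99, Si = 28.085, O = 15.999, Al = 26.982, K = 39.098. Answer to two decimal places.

5.97 wt%

Molar mass of (Na0.52K0.48)AlSi3O8 = 0.52·22.99 + 0.48·39.098 + 1·26.982 + 3·28.085 + 8·15.999 = 269.951 g/mol.
Each formula unit contains 0.52 Na, equivalent to 0.52/2 = 0.2600 mol Na2O.
M(Na2O) = 2×22.99 + 1×15.999 = 61.979 g/mol.
Mass of Na2O per formula unit = 0.2600 × 61.979 = 16.115 g.
Na2O wt% = 16.115 / 269.951 × 100 = 5.97%.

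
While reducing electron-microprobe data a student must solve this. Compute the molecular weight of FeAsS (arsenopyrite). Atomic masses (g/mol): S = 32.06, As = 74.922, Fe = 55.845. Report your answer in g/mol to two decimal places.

162.83 g/mol

M = 1(55.845) + 1(74.922) + 1(32.06)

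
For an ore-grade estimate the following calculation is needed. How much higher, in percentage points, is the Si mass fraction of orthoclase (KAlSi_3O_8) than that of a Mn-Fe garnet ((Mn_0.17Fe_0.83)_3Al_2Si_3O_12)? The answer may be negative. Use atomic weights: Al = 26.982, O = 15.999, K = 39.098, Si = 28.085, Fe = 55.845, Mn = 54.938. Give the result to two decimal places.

13.33 percentage points

M(KAlSi_3O_8) = 278.327 g/mol, so wt% Si = 84.255/278.327 × 100 = 30.27%.
M((Mn_0.17Fe_0.83)_3Al_2Si_3O_12) = 497.279 g/mol, so wt% Si = 84.255/497.279 × 100 = 16.94%.
30.27 − 16.94 = 13.33 pp.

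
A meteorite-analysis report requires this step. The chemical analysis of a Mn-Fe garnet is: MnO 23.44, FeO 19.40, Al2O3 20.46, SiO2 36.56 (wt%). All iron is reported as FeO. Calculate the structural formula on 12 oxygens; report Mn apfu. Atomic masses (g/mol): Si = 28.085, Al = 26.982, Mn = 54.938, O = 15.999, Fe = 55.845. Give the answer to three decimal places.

23.44 wt% MnO ÷ 70.937 g/mol = 0.33043 mol, giving 0.33043 Mn and 0.33043 O.
19.40 wt% FeO ÷ 71.844 g/mol = 0.27003 mol, giving 0.27003 Fe and 0.27003 O.
20.46 wt% Al2O3 ÷ 101.961 g/mol = 0.20066 mol, giving 0.40132 Al and 0.60198 O.
36.56 wt% SiO2 ÷ 60.083 g/mol = 0.60849 mol, giving 0.60849 Si and 1.21698 O.
Oxygen sums to 2.41942; scaling by 12/2.41942 = 4.95987 puts the formula on 12 O.
Mn: 0.33043 × 4.95987 = 1.639 atoms per formula unit.

1.639 Mn apfu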